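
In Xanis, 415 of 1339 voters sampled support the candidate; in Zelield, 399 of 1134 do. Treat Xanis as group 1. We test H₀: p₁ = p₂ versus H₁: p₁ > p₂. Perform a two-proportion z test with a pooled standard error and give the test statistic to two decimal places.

p̂₁ = 415/1339 ≈ 0.3099, p̂₂ = 399/1134 ≈ 0.3519.
Pooled p̂ = (415+399)/(1339+1134) = 814/2473 = 0.3292.
SE = √(0.220812 × 0.00162866) = 0.0190.
z = (0.3099 − 0.3519)/0.0190 = -0.0420/0.0190 = -2.21.
p-value = P(Z > -2.210) ≈ 0.9865.

z = -2.21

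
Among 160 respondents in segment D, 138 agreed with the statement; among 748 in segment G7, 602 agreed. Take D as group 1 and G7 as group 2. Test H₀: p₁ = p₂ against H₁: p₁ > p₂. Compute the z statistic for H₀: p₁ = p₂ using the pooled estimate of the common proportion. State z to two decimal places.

p̂₁ = 138/160 ≈ 0.8625, p̂₂ = 602/748 ≈ 0.8048.
Pooled p̂ = (138+602)/(160+748) = 740/908 = 0.8150.
SE = √(0.150789 × 0.0075869) = 0.0338.
z = (0.8625 − 0.8048)/0.0338 = 0.0577/0.0338 = 1.71.
p-value = P(Z > 1.706) ≈ 0.0440.

z = 1.71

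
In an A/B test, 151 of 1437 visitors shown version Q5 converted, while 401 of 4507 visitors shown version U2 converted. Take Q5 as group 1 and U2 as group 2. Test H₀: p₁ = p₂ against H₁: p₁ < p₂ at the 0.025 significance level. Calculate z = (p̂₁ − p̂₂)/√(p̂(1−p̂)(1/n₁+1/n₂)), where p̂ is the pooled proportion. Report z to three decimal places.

z = 1.832

p̂₁ = 151/1437 ≈ 0.105080, p̂₂ = 401/4507 ≈ 0.088973.
Pooled p̂ = (151+401)/(1437+4507) = 552/5944 = 0.092867.
SE = √(p̂(1−p̂)(1/n₁+1/n₂)) = √(0.092867·0.907133·0.000917771) = √(7.73154e-05) = 0.008793.
z = (0.105080 − 0.088973)/0.008793 = 0.016107/0.008793 = 1.832.
p-value = P(Z < 1.832) ≈ 0.9665, so at α = 0.025 we fail to reject H₀.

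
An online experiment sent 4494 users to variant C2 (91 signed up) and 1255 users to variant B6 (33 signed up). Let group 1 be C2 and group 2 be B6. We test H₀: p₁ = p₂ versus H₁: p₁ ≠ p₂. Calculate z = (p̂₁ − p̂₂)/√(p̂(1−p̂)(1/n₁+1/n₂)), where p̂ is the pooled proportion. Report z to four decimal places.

z = -1.3035

p̂₁ = 91/4494 = 0.0202492, p̂₂ = 33/1255 = 0.0262948.
Pooled p̂ = (91+33)/(4494+1255) = 124/5749 = 0.0215690.
SE = √(p̂(1−p̂)(1/n₁+1/n₂)) = √(0.0215690·0.9784310·0.00101933) = √(2.15117e-05) = 0.0046381.
z = (0.0202492 − 0.0262948)/0.0046381 = -0.0060456/0.0046381 = -1.3035.
p-value = 2·P(Z > 1.303) ≈ 0.1924.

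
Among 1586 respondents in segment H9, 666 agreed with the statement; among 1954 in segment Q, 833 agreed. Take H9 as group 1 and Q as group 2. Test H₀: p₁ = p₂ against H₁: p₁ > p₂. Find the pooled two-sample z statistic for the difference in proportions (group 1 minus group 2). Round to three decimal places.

p̂₁ = 666/1586 ≈ 0.419924, p̂₂ = 833/1954 ≈ 0.426305.
Pooled p̂ = (666+833)/(1586+1954) = 1499/3540 = 0.423446.
SE = √(0.24414 × 0.00114229) = 0.016700.
z = (0.419924 − 0.426305)/0.016700 = -0.006381/0.016700 = -0.382.
p-value = P(Z > -0.382) ≈ 0.6488.

z = -0.382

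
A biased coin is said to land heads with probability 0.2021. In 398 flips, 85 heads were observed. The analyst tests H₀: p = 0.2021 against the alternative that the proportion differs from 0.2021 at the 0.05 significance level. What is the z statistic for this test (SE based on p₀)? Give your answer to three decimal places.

p̂ = 85/398 ≈ 0.21357.
Standard error under H₀: √(0.2021×0.7979/398) = 0.02013.
z = (0.21357 − 0.2021)/0.02013 = 0.01147/0.02013 = 0.570.
p-value = 2·P(Z > 0.570) ≈ 0.5689; since p > α = 0.05, fail to reject H₀.

z = 0.570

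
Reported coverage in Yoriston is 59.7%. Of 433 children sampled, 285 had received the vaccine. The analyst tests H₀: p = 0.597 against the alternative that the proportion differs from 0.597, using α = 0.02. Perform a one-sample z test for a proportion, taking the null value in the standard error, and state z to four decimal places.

z = 2.5962

p̂ = 285/433 = 0.6581986.
Under H₀, SE = √(0.597·0.403/433) = √(0.000555637) = 0.0235720.
z = (0.6581986 − 0.597)/0.0235720 = 0.0611986/0.0235720 = 2.5962.
Two-sided p-value ≈ 2·Φ(−2.596) = 0.0094. With α = 0.02, reject H₀.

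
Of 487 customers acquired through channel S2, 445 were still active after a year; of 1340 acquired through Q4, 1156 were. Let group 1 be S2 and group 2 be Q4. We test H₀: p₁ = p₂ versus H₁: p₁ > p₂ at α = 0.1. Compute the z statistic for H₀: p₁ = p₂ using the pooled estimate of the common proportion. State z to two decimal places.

z = 2.93

p̂₁ = 445/487 ≈ 0.91376, p̂₂ = 1156/1340 ≈ 0.86269.
Pooled p̂ = (445+1156)/(487+1340) = 1601/1827 = 0.87630.
SE = √(p̂(1−p̂)(1/n₁+1/n₂)) = √(0.87630·0.12370·0.00279966) = √(0.000303478) = 0.01742.
z = (0.91376 − 0.86269)/0.01742 = 0.05107/0.01742 = 2.93.
p-value = P(Z > 2.932) ≈ 0.0017, so at α = 0.1 we reject H₀.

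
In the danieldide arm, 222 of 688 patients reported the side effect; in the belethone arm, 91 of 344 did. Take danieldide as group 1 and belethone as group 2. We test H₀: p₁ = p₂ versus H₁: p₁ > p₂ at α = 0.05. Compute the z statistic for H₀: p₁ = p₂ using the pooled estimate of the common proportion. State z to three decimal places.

p̂₁ = 222/688 ≈ 0.322674, p̂₂ = 91/344 ≈ 0.264535.
Pooled p̂ = (222+91)/(688+344) = 313/1032 = 0.303295.
SE = √(0.211307 × 0.00436047) = 0.030355.
z = (0.322674 − 0.264535)/0.030355 = 0.058139/0.030355 = 1.915.
p-value = P(Z > 1.915) ≈ 0.0277. With α = 0.05, reject H₀.

z = 1.915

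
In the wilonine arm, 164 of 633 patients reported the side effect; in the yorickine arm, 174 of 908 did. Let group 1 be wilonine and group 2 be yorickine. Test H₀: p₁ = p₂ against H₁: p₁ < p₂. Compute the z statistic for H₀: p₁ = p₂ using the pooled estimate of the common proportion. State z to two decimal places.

p̂₁ = 164/633 ≈ 0.2591, p̂₂ = 174/908 ≈ 0.1916.
Pooled p̂ = (164+174)/(633+908) = 338/1541 = 0.2193.
SE = √(p̂(1−p̂)(1/n₁+1/n₂)) = √(0.2193·0.7807·0.0026811) = √(0.000459082) = 0.0214.
z = (0.2591 − 0.1916)/0.0214 = 0.0675/0.0214 = 3.15.

z = 3.15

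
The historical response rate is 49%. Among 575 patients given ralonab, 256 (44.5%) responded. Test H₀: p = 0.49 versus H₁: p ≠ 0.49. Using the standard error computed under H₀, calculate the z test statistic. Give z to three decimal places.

z = -2.148

p̂ = 256/575 ≈ 0.44522.
Standard error under H₀: √(0.49×0.51/575) = 0.02085.
z = (0.44522 − 0.49)/0.02085 = -0.04478/0.02085 = -2.148.
p-value = 2·P(Z > 2.148) ≈ 0.0317.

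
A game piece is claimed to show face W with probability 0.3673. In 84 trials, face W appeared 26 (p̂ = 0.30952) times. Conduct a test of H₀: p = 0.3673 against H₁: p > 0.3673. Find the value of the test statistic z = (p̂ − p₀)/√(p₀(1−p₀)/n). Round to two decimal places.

z = -1.10

p̂ = 26/84 ≈ 0.3095.
SE = √(p₀(1−p₀)/n) = √(0.23239/84) = 0.0526.
z = (0.3095 − 0.3673)/0.0526 = -0.0578/0.0526 = -1.10.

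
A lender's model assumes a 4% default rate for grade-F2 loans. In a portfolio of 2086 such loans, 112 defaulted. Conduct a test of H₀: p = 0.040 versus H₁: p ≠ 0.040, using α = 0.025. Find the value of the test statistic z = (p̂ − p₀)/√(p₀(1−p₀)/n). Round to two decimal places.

p̂ = 112/2086 = 0.0537.
SE = √(p₀(1−p₀)/n) = √(0.0384/2086) = 0.0043.
z = (0.0537 − 0.04)/0.0043 = 0.0137/0.0043 = 3.19.
p-value = 2·P(Z > 3.191) ≈ 0.0014. With α = 0.025, reject H₀.

z = 3.19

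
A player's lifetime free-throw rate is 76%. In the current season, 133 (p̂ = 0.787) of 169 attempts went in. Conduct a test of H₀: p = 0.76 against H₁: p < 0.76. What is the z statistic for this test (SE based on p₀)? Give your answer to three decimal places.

p̂ = 133/169 = 0.78698.
Standard error under H₀: √(0.76×0.24/169) = 0.03285.
z = (0.78698 − 0.76)/0.03285 = 0.02698/0.03285 = 0.821.
p-value = P(Z < 0.821) ≈ 0.7943.

z = 0.821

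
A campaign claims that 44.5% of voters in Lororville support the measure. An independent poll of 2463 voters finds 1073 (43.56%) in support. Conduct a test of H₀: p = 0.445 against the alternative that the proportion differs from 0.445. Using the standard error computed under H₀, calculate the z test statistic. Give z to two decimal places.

z = -0.93

p̂ = 1073/2463 ≈ 0.43565.
Standard error under H₀: √(0.445×0.555/2463) = 0.01001.
z = (0.43565 − 0.445)/0.01001 = -0.00935/0.01001 = -0.93.
Two-sided p-value ≈ 2·Φ(−0.934) = 0.3503.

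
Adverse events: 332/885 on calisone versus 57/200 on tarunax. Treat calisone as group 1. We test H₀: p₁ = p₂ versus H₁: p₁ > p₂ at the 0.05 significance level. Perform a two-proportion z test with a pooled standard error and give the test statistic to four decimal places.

z = 2.4007

p̂₁ = 332/885 ≈ 0.3751412, p̂₂ = 57/200 ≈ 0.2850000.
Pooled p̂ = (332+57)/(885+200) = 389/1085 = 0.3585253.
SE = √(p̂(1−p̂)(1/n₁+1/n₂)) = √(0.3585253·0.6414747·0.00612994) = √(0.00140979) = 0.0375472.
z = (0.3751412 − 0.2850000)/0.0375472 = 0.0901412/0.0375472 = 2.4007.
p-value = P(Z > 2.401) ≈ 0.0082; since p < α = 0.05, reject H₀.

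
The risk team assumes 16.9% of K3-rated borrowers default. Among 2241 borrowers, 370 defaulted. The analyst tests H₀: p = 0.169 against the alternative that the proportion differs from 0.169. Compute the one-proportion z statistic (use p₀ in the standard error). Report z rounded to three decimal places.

z = -0.492

p̂ = 370/2241 = 0.16510.
Under H₀, SE = √(0.169·0.831/2241) = √(6.2668e-05) = 0.00792.
z = (0.16510 − 0.169)/0.00792 = -0.00390/0.00792 = -0.492.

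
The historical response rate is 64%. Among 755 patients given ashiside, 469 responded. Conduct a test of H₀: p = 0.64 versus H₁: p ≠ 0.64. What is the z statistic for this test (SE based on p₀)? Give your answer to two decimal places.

z = -1.08

p̂ = 469/755 ≈ 0.62119.
Standard error under H₀: √(0.64×0.36/755) = 0.01747.
z = (0.62119 − 0.64)/0.01747 = -0.01881/0.01747 = -1.08.
Two-sided p-value ≈ 2·Φ(−1.077) = 0.2816.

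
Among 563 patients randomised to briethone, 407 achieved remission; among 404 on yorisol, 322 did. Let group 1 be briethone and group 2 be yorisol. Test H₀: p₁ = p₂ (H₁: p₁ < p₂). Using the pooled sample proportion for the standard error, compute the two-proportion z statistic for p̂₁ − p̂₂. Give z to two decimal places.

p̂₁ = 407/563 = 0.7229, p̂₂ = 322/404 = 0.7970.
Pooled p̂ = (407+322)/(563+404) = 729/967 = 0.7539.
SE = √(0.185546 × 0.00425145) = 0.0281.
z = (0.7229 − 0.7970)/0.0281 = -0.0741/0.0281 = -2.64.

z = -2.64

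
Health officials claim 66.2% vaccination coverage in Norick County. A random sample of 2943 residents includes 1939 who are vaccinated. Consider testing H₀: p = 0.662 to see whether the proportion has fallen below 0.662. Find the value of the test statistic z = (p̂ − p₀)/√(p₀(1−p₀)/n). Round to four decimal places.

z = -0.3611

p̂ = 1939/2943 = 0.6588515.
SE = √(p₀(1−p₀)/n) = √(0.22376/2943) = 0.0087195.
z = (0.6588515 − 0.662)/0.0087195 = -0.0031485/0.0087195 = -0.3611.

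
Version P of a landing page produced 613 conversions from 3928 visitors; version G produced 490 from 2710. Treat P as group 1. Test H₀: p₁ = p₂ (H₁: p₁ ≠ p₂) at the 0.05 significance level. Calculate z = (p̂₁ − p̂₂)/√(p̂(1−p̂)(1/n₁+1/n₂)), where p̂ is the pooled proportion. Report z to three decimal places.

p̂₁ = 613/3928 ≈ 0.156059, p̂₂ = 490/2710 ≈ 0.180812.
Pooled p̂ = (613+490)/(3928+2710) = 1103/6638 = 0.166165.
SE = √(0.138554 × 0.000623586) = 0.009295.
z = (0.156059 − 0.180812)/0.009295 = -0.024753/0.009295 = -2.663.
p-value = 2·P(Z > 2.663) ≈ 0.0077, so at α = 0.05 we reject H₀.

z = -2.663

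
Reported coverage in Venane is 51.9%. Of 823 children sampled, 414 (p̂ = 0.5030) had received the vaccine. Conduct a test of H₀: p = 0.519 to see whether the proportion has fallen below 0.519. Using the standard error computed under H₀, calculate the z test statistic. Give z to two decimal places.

p̂ = 414/823 ≈ 0.5030.
SE = √(p₀(1−p₀)/n) = √(0.24964/823) = 0.0174.
z = (0.5030 − 0.519)/0.0174 = -0.0160/0.0174 = -0.92.
p-value = P(Z < -0.917) ≈ 0.1797.

z = -0.92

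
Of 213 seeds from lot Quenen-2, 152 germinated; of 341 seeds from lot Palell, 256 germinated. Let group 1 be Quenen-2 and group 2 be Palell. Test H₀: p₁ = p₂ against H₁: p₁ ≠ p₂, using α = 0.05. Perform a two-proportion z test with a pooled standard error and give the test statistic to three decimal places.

p̂₁ = 152/213 ≈ 0.713615, p̂₂ = 256/341 ≈ 0.750733.
Pooled p̂ = (152+256)/(213+341) = 408/554 = 0.736462.
SE = √(0.194086 × 0.00762739) = 0.038476.
z = (0.713615 − 0.750733)/0.038476 = -0.037118/0.038476 = -0.965.
Two-sided p-value ≈ 2·Φ(−0.965) = 0.3347, so at α = 0.05 we fail to reject H₀.

z = -0.965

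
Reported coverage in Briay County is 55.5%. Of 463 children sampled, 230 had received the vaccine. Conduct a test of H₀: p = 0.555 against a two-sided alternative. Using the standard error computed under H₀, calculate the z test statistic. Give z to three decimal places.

z = -2.522

p̂ = 230/463 ≈ 0.496760.
Standard error under H₀: √(0.555×0.445/463) = 0.023096.
z = (0.496760 − 0.555)/0.023096 = -0.058240/0.023096 = -2.522.
p-value = 2·P(Z > 2.522) ≈ 0.0117.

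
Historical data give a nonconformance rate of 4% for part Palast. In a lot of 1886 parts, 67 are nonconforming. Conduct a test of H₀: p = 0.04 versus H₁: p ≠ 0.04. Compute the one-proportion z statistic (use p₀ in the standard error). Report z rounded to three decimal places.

p̂ = 67/1886 ≈ 0.035525.
SE = √(p₀(1−p₀)/n) = √(0.0384/1886) = 0.004512.
z = (0.035525 − 0.04)/0.004512 = -0.004475/0.004512 = -0.992.
p-value = 2·P(Z > 0.992) ≈ 0.3213.

z = -0.992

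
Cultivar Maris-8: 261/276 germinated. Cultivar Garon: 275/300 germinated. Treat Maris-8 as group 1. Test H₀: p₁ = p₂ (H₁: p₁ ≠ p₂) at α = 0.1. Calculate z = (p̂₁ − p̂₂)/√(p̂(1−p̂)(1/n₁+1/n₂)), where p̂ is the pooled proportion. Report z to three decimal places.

z = 1.367

p̂₁ = 261/276 ≈ 0.94565, p̂₂ = 275/300 ≈ 0.91667.
Pooled p̂ = (261+275)/(276+300) = 536/576 = 0.93056.
SE = √(0.0646219 × 0.00695652) = 0.02120.
z = (0.94565 − 0.91667)/0.02120 = 0.02898/0.02120 = 1.367.
Two-sided p-value ≈ 2·Φ(−1.367) = 0.1716. With α = 0.1, fail to reject H₀.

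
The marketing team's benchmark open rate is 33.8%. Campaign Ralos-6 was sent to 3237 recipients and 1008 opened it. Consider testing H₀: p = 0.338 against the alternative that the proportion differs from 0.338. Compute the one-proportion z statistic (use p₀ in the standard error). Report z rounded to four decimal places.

z = -3.1994

p̂ = 1008/3237 = 0.31139944.
SE = √(p₀(1−p₀)/n) = √(0.22376/3237) = 0.00831411.
z = (0.31139944 − 0.338)/0.00831411 = -0.02660056/0.00831411 = -3.1994.
Two-sided p-value ≈ 2·Φ(−3.199) = 0.0014.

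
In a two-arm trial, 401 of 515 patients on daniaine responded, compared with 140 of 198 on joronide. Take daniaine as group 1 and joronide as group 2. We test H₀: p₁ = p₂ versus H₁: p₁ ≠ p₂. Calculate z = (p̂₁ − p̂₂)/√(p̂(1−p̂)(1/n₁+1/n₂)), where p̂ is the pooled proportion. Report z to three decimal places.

p̂₁ = 401/515 = 0.778641, p̂₂ = 140/198 = 0.707071.
Pooled p̂ = (401+140)/(515+198) = 541/713 = 0.758766.
SE = √(0.18304 × 0.00699225) = 0.035775.
z = (0.778641 − 0.707071)/0.035775 = 0.071570/0.035775 = 2.001.

z = 2.001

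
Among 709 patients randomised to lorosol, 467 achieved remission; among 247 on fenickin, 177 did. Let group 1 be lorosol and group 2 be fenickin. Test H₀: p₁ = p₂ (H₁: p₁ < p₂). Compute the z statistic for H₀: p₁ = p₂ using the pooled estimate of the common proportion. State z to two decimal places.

z = -1.67

p̂₁ = 467/709 = 0.6587, p̂₂ = 177/247 = 0.7166.
Pooled p̂ = (467+177)/(709+247) = 644/956 = 0.6736.
SE = √(p̂(1−p̂)(1/n₁+1/n₂)) = √(0.6736·0.3264·0.00545902) = √(0.00120016) = 0.0346.
z = (0.6587 − 0.7166)/0.0346 = -0.0579/0.0346 = -1.67.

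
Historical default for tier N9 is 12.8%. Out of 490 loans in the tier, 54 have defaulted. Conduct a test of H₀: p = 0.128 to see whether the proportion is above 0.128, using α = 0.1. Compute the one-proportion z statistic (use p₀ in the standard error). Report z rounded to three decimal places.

z = -1.179

p̂ = 54/490 ≈ 0.110204.
Under H₀, SE = √(0.128·0.872/490) = √(0.000227788) = 0.015093.
z = (0.110204 − 0.128)/0.015093 = -0.017796/0.015093 = -1.179.
p-value = P(Z > -1.179) ≈ 0.8808. With α = 0.1, fail to reject H₀.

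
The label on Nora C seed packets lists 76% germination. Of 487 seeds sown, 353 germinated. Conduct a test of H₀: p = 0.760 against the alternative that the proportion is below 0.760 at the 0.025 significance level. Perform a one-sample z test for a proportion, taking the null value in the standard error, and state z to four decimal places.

p̂ = 353/487 ≈ 0.724846.
Standard error under H₀: √(0.76×0.24/487) = 0.019353.
z = (0.724846 − 0.76)/0.019353 = -0.035154/0.019353 = -1.8165.
p-value = P(Z < -1.816) ≈ 0.0346; since p > α = 0.025, fail to reject H₀.

z = -1.8165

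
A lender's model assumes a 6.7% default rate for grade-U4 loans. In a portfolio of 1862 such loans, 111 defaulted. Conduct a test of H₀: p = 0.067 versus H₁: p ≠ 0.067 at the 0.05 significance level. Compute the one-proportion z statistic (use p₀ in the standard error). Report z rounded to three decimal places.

z = -1.275

p̂ = 111/1862 = 0.059613.
SE = √(p₀(1−p₀)/n) = √(0.062511/1862) = 0.005794.
z = (0.059613 − 0.067)/0.005794 = -0.007387/0.005794 = -1.275.
p-value = 2·P(Z > 1.275) ≈ 0.2024. With α = 0.05, fail to reject H₀.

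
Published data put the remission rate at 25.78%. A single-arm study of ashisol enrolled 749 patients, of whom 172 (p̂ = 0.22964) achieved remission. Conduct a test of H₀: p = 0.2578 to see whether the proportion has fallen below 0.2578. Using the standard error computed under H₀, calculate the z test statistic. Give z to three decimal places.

z = -1.762

p̂ = 172/749 ≈ 0.22964.
Standard error under H₀: √(0.2578×0.7422/749) = 0.01598.
z = (0.22964 − 0.2578)/0.01598 = -0.02816/0.01598 = -1.762.
p-value = P(Z < -1.762) ≈ 0.0390.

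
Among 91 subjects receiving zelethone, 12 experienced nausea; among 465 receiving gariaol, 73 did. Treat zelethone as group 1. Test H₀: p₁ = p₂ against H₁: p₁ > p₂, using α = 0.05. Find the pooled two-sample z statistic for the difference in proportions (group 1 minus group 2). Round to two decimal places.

z = -0.61

p̂₁ = 12/91 = 0.1319, p̂₂ = 73/465 = 0.1570.
Pooled p̂ = (12+73)/(91+465) = 85/556 = 0.1529.
SE = √(0.129506 × 0.0131395) = 0.0413.
z = (0.1319 − 0.1570)/0.0413 = -0.0251/0.0413 = -0.61.
p-value = P(Z > -0.609) ≈ 0.7287. With α = 0.05, fail to reject H₀.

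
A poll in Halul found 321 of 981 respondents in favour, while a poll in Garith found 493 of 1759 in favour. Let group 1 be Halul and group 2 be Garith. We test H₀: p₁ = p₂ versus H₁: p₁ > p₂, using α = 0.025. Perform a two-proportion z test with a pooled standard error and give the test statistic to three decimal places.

z = 2.578

p̂₁ = 321/981 ≈ 0.32722, p̂₂ = 493/1759 ≈ 0.28027.
Pooled p̂ = (321+493)/(981+1759) = 814/2740 = 0.29708.
SE = √(p̂(1−p̂)(1/n₁+1/n₂)) = √(0.29708·0.70292·0.00158787) = √(0.000331585) = 0.01821.
z = (0.32722 − 0.28027)/0.01821 = 0.04695/0.01821 = 2.578.
p-value = P(Z > 2.578) ≈ 0.0050; since p < α = 0.025, reject H₀.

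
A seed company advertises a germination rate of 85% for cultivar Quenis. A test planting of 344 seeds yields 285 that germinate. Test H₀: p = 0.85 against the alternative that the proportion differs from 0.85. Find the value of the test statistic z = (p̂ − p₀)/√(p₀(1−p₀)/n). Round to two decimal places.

z = -1.12

p̂ = 285/344 = 0.82849.
Under H₀, SE = √(0.85·0.15/344) = √(0.00037064) = 0.01925.
z = (0.82849 − 0.85)/0.01925 = -0.02151/0.01925 = -1.12.
Two-sided p-value ≈ 2·Φ(−1.117) = 0.2638.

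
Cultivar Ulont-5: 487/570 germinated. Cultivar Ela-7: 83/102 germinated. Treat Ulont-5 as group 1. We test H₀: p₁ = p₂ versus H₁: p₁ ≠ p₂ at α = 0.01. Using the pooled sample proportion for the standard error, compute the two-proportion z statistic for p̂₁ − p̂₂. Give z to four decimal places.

p̂₁ = 487/570 = 0.854386, p̂₂ = 83/102 = 0.813725.
Pooled p̂ = (487+83)/(570+102) = 570/672 = 0.848214.
SE = √(p̂(1−p̂)(1/n₁+1/n₂)) = √(0.848214·0.151786·0.0115583) = √(0.0014881) = 0.038576.
z = (0.854386 − 0.813725)/0.038576 = 0.040661/0.038576 = 1.0540.
p-value = 2·P(Z > 1.054) ≈ 0.2919; since p > α = 0.01, fail to reject H₀.

z = 1.0540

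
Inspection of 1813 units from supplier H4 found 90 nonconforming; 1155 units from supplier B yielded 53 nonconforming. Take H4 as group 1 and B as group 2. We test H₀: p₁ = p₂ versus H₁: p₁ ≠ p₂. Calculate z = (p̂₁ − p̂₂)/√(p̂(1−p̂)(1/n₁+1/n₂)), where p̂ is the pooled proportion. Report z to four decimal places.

p̂₁ = 90/1813 = 0.049641, p̂₂ = 53/1155 = 0.045887.
Pooled p̂ = (90+53)/(1813+1155) = 143/2968 = 0.048181.
SE = √(p̂(1−p̂)(1/n₁+1/n₂)) = √(0.048181·0.951819·0.00141737) = √(6.49996e-05) = 0.008062.
z = (0.049641 − 0.045887)/0.008062 = 0.003754/0.008062 = 0.4656.

z = 0.4656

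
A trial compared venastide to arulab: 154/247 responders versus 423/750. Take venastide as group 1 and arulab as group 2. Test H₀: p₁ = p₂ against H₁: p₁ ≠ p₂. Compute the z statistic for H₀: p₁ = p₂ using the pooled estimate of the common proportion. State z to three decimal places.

z = 1.642

p̂₁ = 154/247 ≈ 0.62348, p̂₂ = 423/750 ≈ 0.56400.
Pooled p̂ = (154+423)/(247+750) = 577/997 = 0.57874.
SE = √(0.243801 × 0.00538192) = 0.03622.
z = (0.62348 − 0.56400)/0.03622 = 0.05948/0.03622 = 1.642.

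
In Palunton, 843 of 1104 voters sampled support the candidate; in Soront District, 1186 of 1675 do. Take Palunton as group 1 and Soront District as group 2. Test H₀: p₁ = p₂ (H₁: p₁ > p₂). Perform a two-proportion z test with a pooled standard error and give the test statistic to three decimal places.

p̂₁ = 843/1104 ≈ 0.76359, p̂₂ = 1186/1675 ≈ 0.70806.
Pooled p̂ = (843+1186)/(1104+1675) = 2029/2779 = 0.73012.
SE = √(0.197045 × 0.00150281) = 0.01721.
z = (0.76359 − 0.70806)/0.01721 = 0.05553/0.01721 = 3.227.

z = 3.227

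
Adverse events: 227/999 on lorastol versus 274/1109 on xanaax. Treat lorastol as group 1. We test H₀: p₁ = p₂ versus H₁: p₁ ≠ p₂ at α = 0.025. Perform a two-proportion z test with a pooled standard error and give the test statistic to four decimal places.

z = -1.0687

p̂₁ = 227/999 ≈ 0.227227, p̂₂ = 274/1109 ≈ 0.247069.
Pooled p̂ = (227+274)/(999+1109) = 501/2108 = 0.237666.
SE = √(p̂(1−p̂)(1/n₁+1/n₂)) = √(0.237666·0.762334·0.00190271) = √(0.000344735) = 0.018567.
z = (0.227227 − 0.247069)/0.018567 = -0.019842/0.018567 = -1.0687.
Two-sided p-value ≈ 2·Φ(−1.069) = 0.2852, so at α = 0.025 we fail to reject H₀.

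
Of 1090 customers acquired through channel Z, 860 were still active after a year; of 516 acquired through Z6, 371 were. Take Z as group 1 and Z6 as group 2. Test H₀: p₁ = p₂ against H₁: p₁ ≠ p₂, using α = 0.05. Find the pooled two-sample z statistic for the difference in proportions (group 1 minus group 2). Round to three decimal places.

z = 3.096

p̂₁ = 860/1090 ≈ 0.78899, p̂₂ = 371/516 ≈ 0.71899.
Pooled p̂ = (860+371)/(1090+516) = 1231/1606 = 0.76650.
SE = √(0.178977 × 0.00285542) = 0.02261.
z = (0.78899 − 0.71899)/0.02261 = 0.07000/0.02261 = 3.096.
p-value = 2·P(Z > 3.096) ≈ 0.0020. With α = 0.05, reject H₀.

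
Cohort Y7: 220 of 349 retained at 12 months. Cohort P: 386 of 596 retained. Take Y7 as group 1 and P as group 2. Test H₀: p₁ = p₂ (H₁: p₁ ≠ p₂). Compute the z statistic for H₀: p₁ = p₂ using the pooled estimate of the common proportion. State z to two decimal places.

p̂₁ = 220/349 = 0.63037, p̂₂ = 386/596 = 0.64765.
Pooled p̂ = (220+386)/(349+596) = 606/945 = 0.64127.
SE = √(0.230043 × 0.00454318) = 0.03233.
z = (0.63037 − 0.64765)/0.03233 = -0.01728/0.03233 = -0.53.
Two-sided p-value ≈ 2·Φ(−0.534) = 0.5930.

z = -0.53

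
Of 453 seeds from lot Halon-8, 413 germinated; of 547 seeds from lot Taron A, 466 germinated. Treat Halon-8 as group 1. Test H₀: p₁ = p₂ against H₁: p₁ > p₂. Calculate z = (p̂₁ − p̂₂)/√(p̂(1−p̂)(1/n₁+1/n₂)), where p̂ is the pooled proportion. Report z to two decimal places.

z = 2.89

p̂₁ = 413/453 ≈ 0.9117, p̂₂ = 466/547 ≈ 0.8519.
Pooled p̂ = (413+466)/(453+547) = 879/1000 = 0.8790.
SE = √(p̂(1−p̂)(1/n₁+1/n₂)) = √(0.8790·0.1210·0.00403566) = √(0.000429229) = 0.0207.
z = (0.9117 − 0.8519)/0.0207 = 0.0598/0.0207 = 2.89.
p-value = P(Z > 2.885) ≈ 0.0020.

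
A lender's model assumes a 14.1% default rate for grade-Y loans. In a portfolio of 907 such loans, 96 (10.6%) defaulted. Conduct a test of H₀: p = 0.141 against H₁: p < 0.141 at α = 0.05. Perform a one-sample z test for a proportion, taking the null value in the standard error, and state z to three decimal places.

z = -3.042

p̂ = 96/907 = 0.10584.
Standard error under H₀: √(0.141×0.859/907) = 0.01156.
z = (0.10584 − 0.141)/0.01156 = -0.03516/0.01156 = -3.042.
p-value = P(Z < -3.042) ≈ 0.0012, so at α = 0.05 we reject H₀.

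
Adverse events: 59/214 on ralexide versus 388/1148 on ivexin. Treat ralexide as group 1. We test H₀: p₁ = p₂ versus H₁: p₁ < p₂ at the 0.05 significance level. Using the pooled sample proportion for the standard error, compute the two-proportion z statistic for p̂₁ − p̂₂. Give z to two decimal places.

p̂₁ = 59/214 ≈ 0.2757, p̂₂ = 388/1148 ≈ 0.3380.
Pooled p̂ = (59+388)/(214+1148) = 447/1362 = 0.3282.
SE = √(0.220483 × 0.00554398) = 0.0350.
z = (0.2757 − 0.3380)/0.0350 = -0.0623/0.0350 = -1.78.
p-value = P(Z < -1.781) ≈ 0.0374, so at α = 0.05 we reject H₀.

z = -1.78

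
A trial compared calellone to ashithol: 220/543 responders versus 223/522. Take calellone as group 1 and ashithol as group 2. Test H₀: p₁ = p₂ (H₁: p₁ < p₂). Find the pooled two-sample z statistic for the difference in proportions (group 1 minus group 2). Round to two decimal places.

z = -0.73

p̂₁ = 220/543 = 0.4052, p̂₂ = 223/522 = 0.4272.
Pooled p̂ = (220+223)/(543+522) = 443/1065 = 0.4160.
SE = √(0.242938 × 0.00375733) = 0.0302.
z = (0.4052 − 0.4272)/0.0302 = -0.0220/0.0302 = -0.73.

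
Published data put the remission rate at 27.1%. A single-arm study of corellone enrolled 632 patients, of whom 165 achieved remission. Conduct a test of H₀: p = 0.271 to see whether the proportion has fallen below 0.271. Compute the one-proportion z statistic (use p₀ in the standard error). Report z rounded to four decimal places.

z = -0.5613

p̂ = 165/632 = 0.261076.
Under H₀, SE = √(0.271·0.729/632) = √(0.000312593) = 0.017680.
z = (0.261076 − 0.271)/0.017680 = -0.009924/0.017680 = -0.5613.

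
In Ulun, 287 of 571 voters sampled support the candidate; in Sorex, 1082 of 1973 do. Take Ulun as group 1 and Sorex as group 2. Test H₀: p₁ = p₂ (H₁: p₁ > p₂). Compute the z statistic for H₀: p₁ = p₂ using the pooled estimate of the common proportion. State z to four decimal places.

p̂₁ = 287/571 ≈ 0.502627, p̂₂ = 1082/1973 ≈ 0.548403.
Pooled p̂ = (287+1082)/(571+1973) = 1369/2544 = 0.538129.
SE = √(0.248546 × 0.00225816) = 0.023691.
z = (0.502627 − 0.548403)/0.023691 = -0.045776/0.023691 = -1.9322.
p-value = P(Z > -1.932) ≈ 0.9733.

z = -1.9322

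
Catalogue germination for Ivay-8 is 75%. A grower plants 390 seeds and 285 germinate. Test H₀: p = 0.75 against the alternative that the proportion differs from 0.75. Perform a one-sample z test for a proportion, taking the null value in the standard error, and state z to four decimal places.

p̂ = 285/390 = 0.730769.
Under H₀, SE = √(0.75·0.25/390) = √(0.000480769) = 0.021926.
z = (0.730769 − 0.75)/0.021926 = -0.019231/0.021926 = -0.8771.

z = -0.8771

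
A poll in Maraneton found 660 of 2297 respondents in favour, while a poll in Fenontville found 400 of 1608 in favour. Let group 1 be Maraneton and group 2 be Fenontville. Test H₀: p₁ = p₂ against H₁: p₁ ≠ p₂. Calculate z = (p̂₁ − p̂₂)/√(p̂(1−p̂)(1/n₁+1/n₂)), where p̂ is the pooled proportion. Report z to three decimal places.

z = 2.668

p̂₁ = 660/2297 = 0.287331, p̂₂ = 400/1608 = 0.248756.
Pooled p̂ = (660+400)/(2297+1608) = 1060/3905 = 0.271447.
SE = √(p̂(1−p̂)(1/n₁+1/n₂)) = √(0.271447·0.728553·0.00105724) = √(0.000209084) = 0.014460.
z = (0.287331 − 0.248756)/0.014460 = 0.038575/0.014460 = 2.668.
p-value = 2·P(Z > 2.668) ≈ 0.0076.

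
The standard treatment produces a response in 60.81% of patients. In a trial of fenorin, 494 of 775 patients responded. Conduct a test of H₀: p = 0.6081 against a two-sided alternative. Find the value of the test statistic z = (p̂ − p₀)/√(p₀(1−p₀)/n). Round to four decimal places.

p̂ = 494/775 = 0.6374194.
Standard error under H₀: √(0.6081×0.3919/775) = 0.0175357.
z = (0.6374194 − 0.6081)/0.0175357 = 0.0293194/0.0175357 = 1.6720.
p-value = 2·P(Z > 1.672) ≈ 0.0945.

z = 1.6720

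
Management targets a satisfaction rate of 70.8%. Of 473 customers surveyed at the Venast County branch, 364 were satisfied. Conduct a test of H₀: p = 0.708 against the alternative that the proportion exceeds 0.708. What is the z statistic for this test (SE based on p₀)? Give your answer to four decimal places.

z = 2.9444

p̂ = 364/473 = 0.769556.
SE = √(p₀(1−p₀)/n) = √(0.20674/473) = 0.020906.
z = (0.769556 − 0.708)/0.020906 = 0.061556/0.020906 = 2.9444.
p-value = P(Z > 2.944) ≈ 0.0016.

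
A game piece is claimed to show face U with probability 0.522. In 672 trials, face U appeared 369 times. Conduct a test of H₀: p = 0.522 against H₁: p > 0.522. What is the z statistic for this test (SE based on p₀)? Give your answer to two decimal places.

p̂ = 369/672 ≈ 0.54911.
Under H₀, SE = √(0.522·0.478/672) = √(0.000371304) = 0.01927.
z = (0.54911 − 0.522)/0.01927 = 0.02711/0.01927 = 1.41.

z = 1.41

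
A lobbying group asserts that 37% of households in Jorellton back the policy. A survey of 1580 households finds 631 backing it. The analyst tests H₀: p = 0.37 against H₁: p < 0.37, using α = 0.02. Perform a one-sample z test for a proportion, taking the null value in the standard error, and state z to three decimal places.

z = 2.418

p̂ = 631/1580 = 0.399367.
Standard error under H₀: √(0.37×0.63/1580) = 0.012146.
z = (0.399367 − 0.37)/0.012146 = 0.029367/0.012146 = 2.418.
p-value = P(Z < 2.418) ≈ 0.9922. With α = 0.02, fail to reject H₀.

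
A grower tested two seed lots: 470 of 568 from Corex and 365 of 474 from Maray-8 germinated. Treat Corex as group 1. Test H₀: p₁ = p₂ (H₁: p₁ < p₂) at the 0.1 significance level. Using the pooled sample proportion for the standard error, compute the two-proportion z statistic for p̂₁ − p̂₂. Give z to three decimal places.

z = 2.313

p̂₁ = 470/568 ≈ 0.82746, p̂₂ = 365/474 ≈ 0.77004.
Pooled p̂ = (470+365)/(568+474) = 835/1042 = 0.80134.
SE = √(0.159192 × 0.00387027) = 0.02482.
z = (0.82746 − 0.77004)/0.02482 = 0.05742/0.02482 = 2.313.
p-value = P(Z < 2.313) ≈ 0.9896. With α = 0.1, fail to reject H₀.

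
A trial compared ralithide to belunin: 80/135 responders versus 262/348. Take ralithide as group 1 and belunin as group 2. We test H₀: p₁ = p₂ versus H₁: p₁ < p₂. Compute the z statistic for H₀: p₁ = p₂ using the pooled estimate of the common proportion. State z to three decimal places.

z = -3.477

p̂₁ = 80/135 ≈ 0.59259, p̂₂ = 262/348 ≈ 0.75287.
Pooled p̂ = (80+262)/(135+348) = 342/483 = 0.70807.
SE = √(p̂(1−p̂)(1/n₁+1/n₂)) = √(0.70807·0.29193·0.010281) = √(0.00212513) = 0.04610.
z = (0.59259 − 0.75287)/0.04610 = -0.16028/0.04610 = -3.477.
p-value = P(Z < -3.477) ≈ 0.0003.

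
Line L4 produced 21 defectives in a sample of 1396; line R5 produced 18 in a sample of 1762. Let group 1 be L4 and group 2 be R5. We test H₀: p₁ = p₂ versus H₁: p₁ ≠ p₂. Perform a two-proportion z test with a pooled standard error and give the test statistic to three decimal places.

p̂₁ = 21/1396 ≈ 0.015043, p̂₂ = 18/1762 ≈ 0.010216.
Pooled p̂ = (21+18)/(1396+1762) = 39/3158 = 0.012350.
SE = √(0.0121971 × 0.00128387) = 0.003957.
z = (0.015043 − 0.010216)/0.003957 = 0.004827/0.003957 = 1.220.
p-value = 2·P(Z > 1.220) ≈ 0.2225.

z = 1.220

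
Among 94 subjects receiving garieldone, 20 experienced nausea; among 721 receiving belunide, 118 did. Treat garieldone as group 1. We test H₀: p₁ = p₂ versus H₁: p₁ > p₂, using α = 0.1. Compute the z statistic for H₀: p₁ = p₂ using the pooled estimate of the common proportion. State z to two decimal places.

p̂₁ = 20/94 ≈ 0.2128, p̂₂ = 118/721 ≈ 0.1637.
Pooled p̂ = (20+118)/(94+721) = 138/815 = 0.1693.
SE = √(0.140654 × 0.0120253) = 0.0411.
z = (0.2128 − 0.1637)/0.0411 = 0.0491/0.0411 = 1.19.
p-value = P(Z > 1.194) ≈ 0.1162; since p > α = 0.1, fail to reject H₀.

z = 1.19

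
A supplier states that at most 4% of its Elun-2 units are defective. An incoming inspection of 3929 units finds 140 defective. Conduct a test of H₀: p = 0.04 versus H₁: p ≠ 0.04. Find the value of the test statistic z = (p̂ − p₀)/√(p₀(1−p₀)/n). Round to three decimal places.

p̂ = 140/3929 ≈ 0.035632.
SE = √(p₀(1−p₀)/n) = √(0.0384/3929) = 0.003126.
z = (0.035632 − 0.04)/0.003126 = -0.004368/0.003126 = -1.397.

z = -1.397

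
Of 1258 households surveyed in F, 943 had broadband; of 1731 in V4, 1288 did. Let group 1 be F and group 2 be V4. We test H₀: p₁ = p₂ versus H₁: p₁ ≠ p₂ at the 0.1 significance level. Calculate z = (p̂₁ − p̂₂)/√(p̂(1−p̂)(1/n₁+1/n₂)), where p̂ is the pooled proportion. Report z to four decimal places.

p̂₁ = 943/1258 = 0.749603, p̂₂ = 1288/1731 = 0.744079.
Pooled p̂ = (943+1288)/(1258+1731) = 2231/2989 = 0.746403.
SE = √(0.189285 × 0.00137261) = 0.016119.
z = (0.749603 − 0.744079)/0.016119 = 0.005524/0.016119 = 0.3427.
p-value = 2·P(Z > 0.343) ≈ 0.7318; since p > α = 0.1, fail to reject H₀.

z = 0.3427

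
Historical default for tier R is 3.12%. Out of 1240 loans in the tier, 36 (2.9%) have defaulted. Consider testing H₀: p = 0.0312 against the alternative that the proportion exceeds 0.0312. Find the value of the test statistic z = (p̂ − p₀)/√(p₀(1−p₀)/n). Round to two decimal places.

z = -0.44

p̂ = 36/1240 ≈ 0.02903.
SE = √(p₀(1−p₀)/n) = √(0.030227/1240) = 0.00494.
z = (0.02903 − 0.0312)/0.00494 = -0.00217/0.00494 = -0.44.
p-value = P(Z > -0.439) ≈ 0.6697.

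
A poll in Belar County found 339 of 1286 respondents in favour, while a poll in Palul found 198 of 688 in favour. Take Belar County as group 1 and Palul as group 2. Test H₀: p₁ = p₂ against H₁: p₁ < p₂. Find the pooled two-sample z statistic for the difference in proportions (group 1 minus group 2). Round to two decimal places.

p̂₁ = 339/1286 = 0.2636, p̂₂ = 198/688 = 0.2878.
Pooled p̂ = (339+198)/(1286+688) = 537/1974 = 0.2720.
SE = √(p̂(1−p̂)(1/n₁+1/n₂)) = √(0.2720·0.7280·0.00223109) = √(0.000441829) = 0.0210.
z = (0.2636 − 0.2878)/0.0210 = -0.0242/0.0210 = -1.15.
p-value = P(Z < -1.150) ≈ 0.1250.

z = -1.15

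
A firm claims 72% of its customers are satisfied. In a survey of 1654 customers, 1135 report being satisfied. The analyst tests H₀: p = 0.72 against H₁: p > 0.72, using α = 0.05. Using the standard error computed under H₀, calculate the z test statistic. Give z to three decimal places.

p̂ = 1135/1654 = 0.68622.
SE = √(p₀(1−p₀)/n) = √(0.2016/1654) = 0.01104.
z = (0.68622 − 0.72)/0.01104 = -0.03378/0.01104 = -3.060.
p-value = P(Z > -3.060) ≈ 0.9989, so at α = 0.05 we fail to reject H₀.

z = -3.060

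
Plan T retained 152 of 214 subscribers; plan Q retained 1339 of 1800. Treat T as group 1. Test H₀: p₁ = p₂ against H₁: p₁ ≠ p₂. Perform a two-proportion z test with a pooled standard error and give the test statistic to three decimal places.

p̂₁ = 152/214 ≈ 0.71028, p̂₂ = 1339/1800 ≈ 0.74389.
Pooled p̂ = (152+1339)/(214+1800) = 1491/2014 = 0.74032.
SE = √(0.192247 × 0.00522845) = 0.03170.
z = (0.71028 − 0.74389)/0.03170 = -0.03361/0.03170 = -1.060.

z = -1.060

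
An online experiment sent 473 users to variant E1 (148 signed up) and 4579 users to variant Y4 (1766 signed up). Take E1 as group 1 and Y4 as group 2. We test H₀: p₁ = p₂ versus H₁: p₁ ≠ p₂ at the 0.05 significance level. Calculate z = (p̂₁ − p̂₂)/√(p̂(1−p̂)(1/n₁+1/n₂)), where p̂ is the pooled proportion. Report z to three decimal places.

z = -3.106

p̂₁ = 148/473 ≈ 0.31290, p̂₂ = 1766/4579 ≈ 0.38567.
Pooled p̂ = (148+1766)/(473+4579) = 1914/5052 = 0.37886.
SE = √(p̂(1−p̂)(1/n₁+1/n₂)) = √(0.37886·0.62114·0.00233255) = √(0.000548908) = 0.02343.
z = (0.31290 − 0.38567)/0.02343 = -0.07277/0.02343 = -3.106.
p-value = 2·P(Z > 3.106) ≈ 0.0019, so at α = 0.05 we reject H₀.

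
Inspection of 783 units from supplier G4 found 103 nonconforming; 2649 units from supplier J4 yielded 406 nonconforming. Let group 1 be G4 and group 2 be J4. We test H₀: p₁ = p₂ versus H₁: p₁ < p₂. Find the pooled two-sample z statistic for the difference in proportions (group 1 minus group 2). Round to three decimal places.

p̂₁ = 103/783 = 0.13155, p̂₂ = 406/2649 = 0.15327.
Pooled p̂ = (103+406)/(783+2649) = 509/3432 = 0.14831.
SE = √(p̂(1−p̂)(1/n₁+1/n₂)) = √(0.14831·0.85169·0.00165464) = √(0.000209004) = 0.01446.
z = (0.13155 − 0.15327)/0.01446 = -0.02172/0.01446 = -1.502.

z = -1.502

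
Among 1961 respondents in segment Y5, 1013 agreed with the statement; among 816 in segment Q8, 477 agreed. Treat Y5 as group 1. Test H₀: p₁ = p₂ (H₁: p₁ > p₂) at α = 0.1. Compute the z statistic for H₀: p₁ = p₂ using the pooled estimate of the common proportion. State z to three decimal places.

p̂₁ = 1013/1961 = 0.51657, p̂₂ = 477/816 = 0.58456.
Pooled p̂ = (1013+477)/(1961+816) = 1490/2777 = 0.53655.
SE = √(p̂(1−p̂)(1/n₁+1/n₂)) = √(0.53655·0.46345·0.00173543) = √(0.00043154) = 0.02077.
z = (0.51657 − 0.58456)/0.02077 = -0.06799/0.02077 = -3.273.
p-value = P(Z > -3.273) ≈ 0.9995. With α = 0.1, fail to reject H₀.

z = -3.273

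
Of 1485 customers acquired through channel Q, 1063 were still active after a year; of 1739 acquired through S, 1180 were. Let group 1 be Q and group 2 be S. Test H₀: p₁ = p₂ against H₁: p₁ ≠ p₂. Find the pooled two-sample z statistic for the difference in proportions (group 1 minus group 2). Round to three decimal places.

z = 2.293

p̂₁ = 1063/1485 = 0.715825, p̂₂ = 1180/1739 = 0.678551.
Pooled p̂ = (1063+1180)/(1485+1739) = 2243/3224 = 0.695720.
SE = √(p̂(1−p̂)(1/n₁+1/n₂)) = √(0.695720·0.304280·0.00124844) = √(0.000264288) = 0.016257.
z = (0.715825 − 0.678551)/0.016257 = 0.037274/0.016257 = 2.293.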